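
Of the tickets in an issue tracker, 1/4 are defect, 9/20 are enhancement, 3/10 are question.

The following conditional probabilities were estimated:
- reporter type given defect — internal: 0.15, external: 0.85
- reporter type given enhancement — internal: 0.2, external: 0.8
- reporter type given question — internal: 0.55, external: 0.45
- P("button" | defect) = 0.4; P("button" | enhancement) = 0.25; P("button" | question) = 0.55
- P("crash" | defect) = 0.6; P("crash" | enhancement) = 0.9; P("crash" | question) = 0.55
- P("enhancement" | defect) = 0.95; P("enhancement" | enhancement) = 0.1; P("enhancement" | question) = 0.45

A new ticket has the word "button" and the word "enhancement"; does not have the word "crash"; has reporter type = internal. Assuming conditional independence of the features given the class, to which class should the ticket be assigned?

question

defect: 0.25 × 0.15 × 0.4 × (1−0.6) × 0.95 = 0.0057
enhancement: 0.45 × 0.2 × 0.25 × (1−0.9) × 0.1 = 0.000225
question: 0.3 × 0.55 × 0.55 × (1−0.55) × 0.45 = 0.018376875
Highest score → question.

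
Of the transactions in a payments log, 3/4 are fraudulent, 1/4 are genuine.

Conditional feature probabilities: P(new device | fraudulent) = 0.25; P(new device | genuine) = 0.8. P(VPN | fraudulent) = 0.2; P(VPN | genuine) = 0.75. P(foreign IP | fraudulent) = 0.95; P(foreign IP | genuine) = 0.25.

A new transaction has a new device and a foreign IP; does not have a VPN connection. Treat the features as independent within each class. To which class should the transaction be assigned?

fraudulent: 0.75 × 0.25 × (1−0.2) × 0.95 = 0.1425
genuine: 0.25 × 0.8 × (1−0.75) × 0.25 = 0.0125
Highest score → fraudulent.

fraudulent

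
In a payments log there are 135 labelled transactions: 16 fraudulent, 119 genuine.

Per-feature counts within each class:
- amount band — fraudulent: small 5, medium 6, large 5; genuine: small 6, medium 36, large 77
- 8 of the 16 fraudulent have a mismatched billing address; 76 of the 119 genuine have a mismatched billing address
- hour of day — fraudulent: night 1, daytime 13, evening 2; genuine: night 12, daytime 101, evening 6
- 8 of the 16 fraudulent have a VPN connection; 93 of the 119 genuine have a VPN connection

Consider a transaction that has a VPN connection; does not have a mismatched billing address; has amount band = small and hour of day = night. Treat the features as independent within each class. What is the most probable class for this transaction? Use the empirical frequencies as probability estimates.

fraudulent: (16/135) × (5/16) × (8/16) × (1/16) × (8/16) ≈ 0.000578704
genuine: (119/135) × (6/119) × (43/119) × (12/119) × (93/119) ≈ 0.00126564
Highest score → genuine.

genuine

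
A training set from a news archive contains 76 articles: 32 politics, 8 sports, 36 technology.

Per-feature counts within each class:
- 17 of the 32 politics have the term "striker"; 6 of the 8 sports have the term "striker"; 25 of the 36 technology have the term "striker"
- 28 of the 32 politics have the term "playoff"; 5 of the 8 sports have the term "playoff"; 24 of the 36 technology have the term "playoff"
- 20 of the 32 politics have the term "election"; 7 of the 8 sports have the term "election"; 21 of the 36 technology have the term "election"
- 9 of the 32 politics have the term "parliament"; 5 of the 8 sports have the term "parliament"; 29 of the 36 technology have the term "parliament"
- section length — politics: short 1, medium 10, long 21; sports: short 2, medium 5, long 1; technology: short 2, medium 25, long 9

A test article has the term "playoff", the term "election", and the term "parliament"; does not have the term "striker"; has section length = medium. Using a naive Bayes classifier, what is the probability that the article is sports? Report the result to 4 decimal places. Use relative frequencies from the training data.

politics: (32/76) × (15/32) × (28/32) × (20/32) × (9/32) × (10/32) ≈ 0.00948655
sports: (8/76) × (2/8) × (5/8) × (7/8) × (5/8) × (5/8) ≈ 0.00562166
technology: (36/76) × (11/36) × (24/36) × (21/36) × (29/36) × (25/36) ≈ 0.0314875
P(sports | x) = 0.00562166 / 0.04659571 ≈ 0.1206

0.1206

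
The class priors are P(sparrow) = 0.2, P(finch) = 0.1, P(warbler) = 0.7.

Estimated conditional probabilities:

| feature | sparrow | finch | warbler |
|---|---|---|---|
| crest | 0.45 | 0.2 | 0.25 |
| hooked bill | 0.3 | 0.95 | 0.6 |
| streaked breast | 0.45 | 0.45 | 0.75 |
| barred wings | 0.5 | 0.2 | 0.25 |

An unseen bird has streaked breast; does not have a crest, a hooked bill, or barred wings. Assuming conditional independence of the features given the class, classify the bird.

sparrow: 0.2 × (1−0.45) × (1−0.3) × 0.45 × (1−0.5) = 0.017325
finch: 0.1 × (1−0.2) × (1−0.95) × 0.45 × (1−0.2) = 0.00144
warbler: 0.7 × (1−0.25) × (1−0.6) × 0.75 × (1−0.25) = 0.118125
Highest score → warbler.

warbler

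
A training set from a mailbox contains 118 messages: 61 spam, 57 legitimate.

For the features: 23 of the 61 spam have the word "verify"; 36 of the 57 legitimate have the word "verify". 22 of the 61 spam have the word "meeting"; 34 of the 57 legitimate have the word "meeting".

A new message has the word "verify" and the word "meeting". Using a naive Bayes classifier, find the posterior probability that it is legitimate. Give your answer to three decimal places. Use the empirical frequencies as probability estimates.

0.721

spam: (61/118) × (23/61) × (22/61) ≈ 0.0702973
legitimate: (57/118) × (36/57) × (34/57) ≈ 0.18198
P(legitimate | x) = 0.18198 / 0.2522773 ≈ 0.721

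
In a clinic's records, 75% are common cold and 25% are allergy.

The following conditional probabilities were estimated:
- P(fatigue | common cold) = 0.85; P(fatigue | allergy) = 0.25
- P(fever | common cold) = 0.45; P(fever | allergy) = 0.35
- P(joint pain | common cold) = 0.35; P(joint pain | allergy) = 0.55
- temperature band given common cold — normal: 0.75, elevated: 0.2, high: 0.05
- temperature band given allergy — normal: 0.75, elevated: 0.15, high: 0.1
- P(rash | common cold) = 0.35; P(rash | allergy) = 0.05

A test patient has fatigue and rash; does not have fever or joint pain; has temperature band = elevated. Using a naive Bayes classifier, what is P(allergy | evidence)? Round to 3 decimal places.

0.009

common cold: 0.75 × 0.85 × (1−0.45) × (1−0.35) × 0.2 × 0.35 = 0.0159534375
allergy: 0.25 × 0.25 × (1−0.35) × (1−0.55) × 0.15 × 0.05 = 0.000137109375
P(allergy | x) = 0.000137109375 / 0.016090546875 ≈ 0.009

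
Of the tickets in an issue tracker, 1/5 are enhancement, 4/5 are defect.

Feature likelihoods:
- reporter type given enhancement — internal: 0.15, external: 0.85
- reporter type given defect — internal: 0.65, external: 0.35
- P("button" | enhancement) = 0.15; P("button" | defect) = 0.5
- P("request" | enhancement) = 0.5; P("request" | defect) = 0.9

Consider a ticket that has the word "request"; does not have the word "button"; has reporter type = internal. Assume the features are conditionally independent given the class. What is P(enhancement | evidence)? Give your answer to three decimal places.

0.052

enhancement: 0.2 × 0.15 × (1−0.15) × 0.5 = 0.01275
defect: 0.8 × 0.65 × (1−0.5) × 0.9 = 0.234
P(enhancement | x) = 0.01275 / 0.24675 ≈ 0.052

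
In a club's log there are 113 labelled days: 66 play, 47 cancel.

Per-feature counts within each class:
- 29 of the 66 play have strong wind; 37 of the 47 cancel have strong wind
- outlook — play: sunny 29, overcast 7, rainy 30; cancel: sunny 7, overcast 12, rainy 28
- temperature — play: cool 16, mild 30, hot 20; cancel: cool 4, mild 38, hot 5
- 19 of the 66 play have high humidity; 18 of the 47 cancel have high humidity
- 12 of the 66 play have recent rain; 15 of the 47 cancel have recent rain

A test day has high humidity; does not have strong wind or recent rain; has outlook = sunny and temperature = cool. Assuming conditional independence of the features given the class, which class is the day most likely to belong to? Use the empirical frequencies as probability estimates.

play: (66/113) × (37/66) × (29/66) × (16/66) × (19/66) × (54/66) ≈ 0.0082151
cancel: (47/113) × (10/47) × (7/47) × (4/47) × (18/47) × (32/47) ≈ 0.00029249
Highest score → play.

play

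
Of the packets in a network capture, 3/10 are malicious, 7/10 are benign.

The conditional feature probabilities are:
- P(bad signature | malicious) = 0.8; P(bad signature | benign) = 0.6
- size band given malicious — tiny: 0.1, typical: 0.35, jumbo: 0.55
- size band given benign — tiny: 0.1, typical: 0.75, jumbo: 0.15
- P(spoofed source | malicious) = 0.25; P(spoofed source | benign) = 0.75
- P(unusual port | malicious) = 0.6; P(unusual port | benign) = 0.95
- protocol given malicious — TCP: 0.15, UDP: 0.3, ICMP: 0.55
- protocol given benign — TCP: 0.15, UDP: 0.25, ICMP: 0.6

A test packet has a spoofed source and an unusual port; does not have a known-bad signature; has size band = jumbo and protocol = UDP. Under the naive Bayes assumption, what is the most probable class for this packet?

benign

malicious: 0.3 × (1−0.8) × 0.55 × 0.25 × 0.6 × 0.3 = 0.001485
benign: 0.7 × (1−0.6) × 0.15 × 0.75 × 0.95 × 0.25 = 0.00748125
Highest score → benign.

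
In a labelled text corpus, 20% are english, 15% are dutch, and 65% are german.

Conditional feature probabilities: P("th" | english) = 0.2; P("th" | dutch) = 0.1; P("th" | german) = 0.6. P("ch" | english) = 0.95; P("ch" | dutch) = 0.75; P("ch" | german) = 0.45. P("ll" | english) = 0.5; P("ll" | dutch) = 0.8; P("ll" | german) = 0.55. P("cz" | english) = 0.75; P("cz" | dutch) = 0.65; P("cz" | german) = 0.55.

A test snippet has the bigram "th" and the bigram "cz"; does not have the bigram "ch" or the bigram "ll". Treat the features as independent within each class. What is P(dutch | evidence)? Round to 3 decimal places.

english: 0.2 × 0.2 × (1−0.95) × (1−0.5) × 0.75 = 0.00075
dutch: 0.15 × 0.1 × (1−0.75) × (1−0.8) × 0.65 = 0.0004875
german: 0.65 × 0.6 × (1−0.45) × (1−0.55) × 0.55 = 0.05308875
P(dutch | x) = 0.0004875 / 0.05432625 ≈ 0.009

0.009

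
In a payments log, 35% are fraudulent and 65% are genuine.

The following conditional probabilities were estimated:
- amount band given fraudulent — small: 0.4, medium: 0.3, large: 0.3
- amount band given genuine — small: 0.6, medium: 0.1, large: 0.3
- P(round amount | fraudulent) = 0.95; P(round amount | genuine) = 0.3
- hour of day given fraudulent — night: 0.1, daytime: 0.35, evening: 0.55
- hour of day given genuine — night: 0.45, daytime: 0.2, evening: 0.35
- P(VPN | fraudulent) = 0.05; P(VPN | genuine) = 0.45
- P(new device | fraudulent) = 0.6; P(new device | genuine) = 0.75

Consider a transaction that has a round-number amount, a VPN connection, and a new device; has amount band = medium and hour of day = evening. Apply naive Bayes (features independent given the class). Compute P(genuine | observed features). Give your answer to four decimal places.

fraudulent: 0.35 × 0.3 × 0.95 × 0.55 × 0.05 × 0.6 = 0.001645875
genuine: 0.65 × 0.1 × 0.3 × 0.35 × 0.45 × 0.75 = 0.0023034375
P(genuine | x) = 0.0023034375 / 0.0039493125 ≈ 0.5833

0.5833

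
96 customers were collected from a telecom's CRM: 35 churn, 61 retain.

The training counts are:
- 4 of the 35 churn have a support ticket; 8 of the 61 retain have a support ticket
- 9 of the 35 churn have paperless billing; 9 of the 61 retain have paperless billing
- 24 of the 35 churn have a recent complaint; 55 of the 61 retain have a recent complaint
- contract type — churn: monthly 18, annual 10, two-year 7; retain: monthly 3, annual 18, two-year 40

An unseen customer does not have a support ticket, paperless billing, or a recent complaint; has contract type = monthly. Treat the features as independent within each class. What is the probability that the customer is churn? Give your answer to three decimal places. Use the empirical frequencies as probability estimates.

churn: (35/96) × (31/35) × (26/35) × (11/35) × (18/35) ≈ 0.0387726
retain: (61/96) × (53/61) × (52/61) × (6/61) × (3/61) ≈ 0.00227662
P(churn | x) = 0.0387726 / 0.04104922 ≈ 0.945

0.945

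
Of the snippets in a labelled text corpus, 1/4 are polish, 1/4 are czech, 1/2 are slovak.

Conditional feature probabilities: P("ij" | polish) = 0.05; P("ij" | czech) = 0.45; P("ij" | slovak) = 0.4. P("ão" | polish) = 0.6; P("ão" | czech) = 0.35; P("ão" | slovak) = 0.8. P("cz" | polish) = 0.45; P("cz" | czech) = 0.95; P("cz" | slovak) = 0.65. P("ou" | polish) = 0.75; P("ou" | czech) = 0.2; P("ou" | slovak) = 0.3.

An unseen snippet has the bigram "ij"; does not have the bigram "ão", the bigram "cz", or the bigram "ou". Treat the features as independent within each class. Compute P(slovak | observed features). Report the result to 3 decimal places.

0.731

polish: 0.25 × 0.05 × (1−0.6) × (1−0.45) × (1−0.75) = 0.0006875
czech: 0.25 × 0.45 × (1−0.35) × (1−0.95) × (1−0.2) = 0.002925
slovak: 0.5 × 0.4 × (1−0.8) × (1−0.65) × (1−0.3) = 0.0098
P(slovak | x) = 0.0098 / 0.0134125 ≈ 0.731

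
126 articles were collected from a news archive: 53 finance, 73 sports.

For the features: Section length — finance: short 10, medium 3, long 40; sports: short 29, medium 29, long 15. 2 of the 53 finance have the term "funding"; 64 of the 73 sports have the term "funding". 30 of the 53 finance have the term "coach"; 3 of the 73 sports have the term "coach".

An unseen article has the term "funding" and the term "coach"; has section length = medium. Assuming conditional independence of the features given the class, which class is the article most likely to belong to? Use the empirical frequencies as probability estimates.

sports

finance: (53/126) × (3/53) × (2/53) × (30/53) ≈ 0.000508569
sports: (73/126) × (29/73) × (64/73) × (3/73) ≈ 0.00829245
Highest score → sports.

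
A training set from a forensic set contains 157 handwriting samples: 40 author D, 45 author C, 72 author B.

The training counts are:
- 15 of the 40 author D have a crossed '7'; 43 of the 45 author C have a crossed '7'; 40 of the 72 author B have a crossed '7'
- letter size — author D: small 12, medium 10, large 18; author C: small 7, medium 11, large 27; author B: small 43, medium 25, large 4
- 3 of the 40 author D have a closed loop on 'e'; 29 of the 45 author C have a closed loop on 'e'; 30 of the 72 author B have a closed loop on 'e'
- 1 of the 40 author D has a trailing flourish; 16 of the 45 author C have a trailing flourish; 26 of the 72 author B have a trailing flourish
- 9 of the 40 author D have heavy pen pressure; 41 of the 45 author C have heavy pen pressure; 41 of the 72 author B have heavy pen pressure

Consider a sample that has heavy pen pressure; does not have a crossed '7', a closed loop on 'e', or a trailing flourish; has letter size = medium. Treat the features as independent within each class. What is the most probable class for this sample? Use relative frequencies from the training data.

author B

author D: (40/157) × (25/40) × (10/40) × (37/40) × (39/40) × (9/40) ≈ 0.0080781
author C: (45/157) × (2/45) × (11/45) × (16/45) × (29/45) × (41/45) ≈ 0.000650092
author B: (72/157) × (32/72) × (25/72) × (42/72) × (46/72) × (41/72) ≈ 0.0150194
Highest score → author B.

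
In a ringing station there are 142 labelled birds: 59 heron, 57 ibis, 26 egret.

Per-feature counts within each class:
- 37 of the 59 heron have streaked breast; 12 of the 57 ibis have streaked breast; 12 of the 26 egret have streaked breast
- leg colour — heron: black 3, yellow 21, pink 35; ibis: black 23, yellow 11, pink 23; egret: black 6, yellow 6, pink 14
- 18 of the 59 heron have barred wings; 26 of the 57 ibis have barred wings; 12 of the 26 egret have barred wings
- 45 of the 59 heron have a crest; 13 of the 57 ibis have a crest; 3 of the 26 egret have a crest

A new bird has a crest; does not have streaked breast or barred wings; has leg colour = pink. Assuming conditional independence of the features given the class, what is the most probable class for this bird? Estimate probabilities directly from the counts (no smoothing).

heron: (59/142) × (22/59) × (35/59) × (41/59) × (45/59) ≈ 0.0487128
ibis: (57/142) × (45/57) × (23/57) × (31/57) × (13/57) ≈ 0.0158611
egret: (26/142) × (14/26) × (14/26) × (14/26) × (3/26) ≈ 0.00329835
Highest score → heron.

heron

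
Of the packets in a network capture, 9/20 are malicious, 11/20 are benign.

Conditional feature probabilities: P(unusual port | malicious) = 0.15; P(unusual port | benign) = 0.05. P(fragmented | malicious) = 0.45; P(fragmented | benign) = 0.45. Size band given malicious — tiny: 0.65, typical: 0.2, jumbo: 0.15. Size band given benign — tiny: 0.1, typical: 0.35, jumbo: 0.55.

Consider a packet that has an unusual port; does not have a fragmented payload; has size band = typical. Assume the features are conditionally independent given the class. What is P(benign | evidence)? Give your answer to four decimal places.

malicious: 0.45 × 0.15 × (1−0.45) × 0.2 = 0.007425
benign: 0.55 × 0.05 × (1−0.45) × 0.35 = 0.00529375
P(benign | x) = 0.00529375 / 0.01271875 ≈ 0.4162

0.4162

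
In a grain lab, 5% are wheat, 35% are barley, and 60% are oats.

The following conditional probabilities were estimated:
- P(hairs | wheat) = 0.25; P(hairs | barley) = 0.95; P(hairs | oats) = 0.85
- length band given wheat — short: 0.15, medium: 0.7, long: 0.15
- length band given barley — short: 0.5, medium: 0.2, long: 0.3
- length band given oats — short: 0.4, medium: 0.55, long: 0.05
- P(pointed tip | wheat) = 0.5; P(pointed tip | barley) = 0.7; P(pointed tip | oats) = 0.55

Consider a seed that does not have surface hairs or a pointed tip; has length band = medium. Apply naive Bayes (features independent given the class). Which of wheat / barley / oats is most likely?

oats

wheat: 0.05 × (1−0.25) × 0.7 × (1−0.5) = 0.013125
barley: 0.35 × (1−0.95) × 0.2 × (1−0.7) = 0.00105
oats: 0.6 × (1−0.85) × 0.55 × (1−0.55) = 0.022275
Highest score → oats.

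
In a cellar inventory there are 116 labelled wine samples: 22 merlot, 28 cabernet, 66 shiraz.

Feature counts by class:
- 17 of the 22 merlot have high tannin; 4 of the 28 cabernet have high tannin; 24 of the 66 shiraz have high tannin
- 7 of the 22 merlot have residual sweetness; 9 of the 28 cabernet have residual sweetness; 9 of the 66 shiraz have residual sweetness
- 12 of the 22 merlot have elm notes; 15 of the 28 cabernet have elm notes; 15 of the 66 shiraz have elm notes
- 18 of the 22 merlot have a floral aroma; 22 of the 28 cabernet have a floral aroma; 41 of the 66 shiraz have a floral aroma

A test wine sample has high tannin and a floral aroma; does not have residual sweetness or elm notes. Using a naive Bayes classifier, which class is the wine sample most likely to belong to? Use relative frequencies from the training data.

merlot: (22/116) × (17/22) × (15/22) × (10/22) × (18/22) ≈ 0.0371609
cabernet: (28/116) × (4/28) × (19/28) × (13/28) × (22/28) ≈ 0.00853587
shiraz: (66/116) × (24/66) × (57/66) × (51/66) × (41/66) ≈ 0.0857729
Highest score → shiraz.

shiraz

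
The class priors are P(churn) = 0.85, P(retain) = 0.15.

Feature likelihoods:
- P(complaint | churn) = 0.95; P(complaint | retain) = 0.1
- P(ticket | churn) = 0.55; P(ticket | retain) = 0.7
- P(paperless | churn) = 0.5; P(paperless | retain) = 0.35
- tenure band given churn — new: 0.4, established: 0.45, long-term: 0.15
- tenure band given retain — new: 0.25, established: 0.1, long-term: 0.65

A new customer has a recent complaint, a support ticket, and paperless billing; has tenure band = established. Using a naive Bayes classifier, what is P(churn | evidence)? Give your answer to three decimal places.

churn: 0.85 × 0.95 × 0.55 × 0.5 × 0.45 = 0.099928125
retain: 0.15 × 0.1 × 0.7 × 0.35 × 0.1 = 0.0003675
P(churn | x) = 0.099928125 / 0.100295625 ≈ 0.996

0.996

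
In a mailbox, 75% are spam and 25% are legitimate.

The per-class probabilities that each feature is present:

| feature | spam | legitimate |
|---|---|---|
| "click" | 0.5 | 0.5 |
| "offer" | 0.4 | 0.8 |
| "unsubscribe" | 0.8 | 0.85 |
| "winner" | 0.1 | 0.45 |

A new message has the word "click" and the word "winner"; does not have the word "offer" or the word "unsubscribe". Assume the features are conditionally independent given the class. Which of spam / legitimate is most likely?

spam

spam: 0.75 × 0.5 × (1−0.4) × (1−0.8) × 0.1 = 0.0045
legitimate: 0.25 × 0.5 × (1−0.8) × (1−0.85) × 0.45 = 0.0016875
Highest score → spam.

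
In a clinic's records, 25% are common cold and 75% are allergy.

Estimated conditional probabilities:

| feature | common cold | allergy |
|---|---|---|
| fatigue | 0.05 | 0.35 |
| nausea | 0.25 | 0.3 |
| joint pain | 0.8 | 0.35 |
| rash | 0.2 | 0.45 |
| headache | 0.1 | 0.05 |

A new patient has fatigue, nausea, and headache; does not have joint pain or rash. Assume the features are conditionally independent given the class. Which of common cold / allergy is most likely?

common cold: 0.25 × 0.05 × 0.25 × (1−0.8) × (1−0.2) × 0.1 = 0.00005
allergy: 0.75 × 0.35 × 0.3 × (1−0.35) × (1−0.45) × 0.05 = 0.00140765625
Highest score → allergy.

allergy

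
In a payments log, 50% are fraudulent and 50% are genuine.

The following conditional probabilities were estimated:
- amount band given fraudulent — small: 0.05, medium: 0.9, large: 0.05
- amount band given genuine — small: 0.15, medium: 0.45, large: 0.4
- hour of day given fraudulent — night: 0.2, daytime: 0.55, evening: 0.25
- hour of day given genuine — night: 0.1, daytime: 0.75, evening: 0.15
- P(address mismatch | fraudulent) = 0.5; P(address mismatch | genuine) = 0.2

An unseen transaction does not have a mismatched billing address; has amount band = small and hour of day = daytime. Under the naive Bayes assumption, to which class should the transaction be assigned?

genuine

fraudulent: 0.5 × 0.05 × 0.55 × (1−0.5) = 0.006875
genuine: 0.5 × 0.15 × 0.75 × (1−0.2) = 0.045
Highest score → genuine.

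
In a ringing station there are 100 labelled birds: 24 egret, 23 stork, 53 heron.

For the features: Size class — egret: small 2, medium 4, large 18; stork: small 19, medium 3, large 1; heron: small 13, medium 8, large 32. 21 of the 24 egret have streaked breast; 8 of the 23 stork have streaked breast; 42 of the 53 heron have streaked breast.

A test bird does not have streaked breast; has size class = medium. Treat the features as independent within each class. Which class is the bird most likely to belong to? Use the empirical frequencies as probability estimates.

stork

egret: (24/100) × (4/24) × (3/24) = 0.005
stork: (23/100) × (3/23) × (15/23) ≈ 0.0195652
heron: (53/100) × (8/53) × (11/53) ≈ 0.0166038
Highest score → stork.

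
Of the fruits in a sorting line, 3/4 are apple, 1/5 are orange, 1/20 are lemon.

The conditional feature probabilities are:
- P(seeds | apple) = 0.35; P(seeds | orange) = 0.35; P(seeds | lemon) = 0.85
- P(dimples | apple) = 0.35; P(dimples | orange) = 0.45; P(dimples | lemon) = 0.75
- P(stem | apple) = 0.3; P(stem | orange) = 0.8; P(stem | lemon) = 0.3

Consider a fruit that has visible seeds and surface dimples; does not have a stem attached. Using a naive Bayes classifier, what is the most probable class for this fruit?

apple

apple: 0.75 × 0.35 × 0.35 × (1−0.3) = 0.0643125
orange: 0.2 × 0.35 × 0.45 × (1−0.8) = 0.0063
lemon: 0.05 × 0.85 × 0.75 × (1−0.3) = 0.0223125
Highest score → apple.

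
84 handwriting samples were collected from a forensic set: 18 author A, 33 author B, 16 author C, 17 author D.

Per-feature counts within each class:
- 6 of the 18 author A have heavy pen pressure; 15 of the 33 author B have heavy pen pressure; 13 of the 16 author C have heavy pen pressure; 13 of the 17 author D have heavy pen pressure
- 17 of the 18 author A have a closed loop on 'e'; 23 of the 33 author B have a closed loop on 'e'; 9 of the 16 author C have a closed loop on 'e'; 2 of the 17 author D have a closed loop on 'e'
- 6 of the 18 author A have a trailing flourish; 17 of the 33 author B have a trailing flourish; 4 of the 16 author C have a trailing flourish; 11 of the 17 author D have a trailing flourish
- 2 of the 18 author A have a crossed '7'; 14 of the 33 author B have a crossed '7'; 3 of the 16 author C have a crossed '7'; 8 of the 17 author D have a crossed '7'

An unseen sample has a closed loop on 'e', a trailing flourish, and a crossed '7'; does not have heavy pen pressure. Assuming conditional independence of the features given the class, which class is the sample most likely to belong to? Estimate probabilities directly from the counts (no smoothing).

author A: (18/84) × (12/18) × (17/18) × (6/18) × (2/18) ≈ 0.00499706
author B: (33/84) × (18/33) × (23/33) × (17/33) × (14/33) ≈ 0.0326405
author C: (16/84) × (3/16) × (9/16) × (4/16) × (3/16) ≈ 0.000941685
author D: (17/84) × (4/17) × (2/17) × (11/17) × (8/17) ≈ 0.00170587
Highest score → author B.

author B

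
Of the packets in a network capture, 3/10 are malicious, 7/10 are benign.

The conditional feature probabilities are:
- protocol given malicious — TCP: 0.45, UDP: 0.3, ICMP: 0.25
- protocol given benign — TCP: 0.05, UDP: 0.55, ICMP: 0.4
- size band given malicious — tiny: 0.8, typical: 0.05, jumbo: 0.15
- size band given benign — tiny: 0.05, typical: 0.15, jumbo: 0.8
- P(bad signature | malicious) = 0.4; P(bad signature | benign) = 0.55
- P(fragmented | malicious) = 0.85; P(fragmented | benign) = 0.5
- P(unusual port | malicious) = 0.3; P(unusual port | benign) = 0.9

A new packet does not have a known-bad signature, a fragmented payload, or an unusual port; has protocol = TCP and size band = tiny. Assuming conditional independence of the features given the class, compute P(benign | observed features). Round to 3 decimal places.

malicious: 0.3 × 0.45 × 0.8 × (1−0.4) × (1−0.85) × (1−0.3) = 0.006804
benign: 0.7 × 0.05 × 0.05 × (1−0.55) × (1−0.5) × (1−0.9) = 0.000039375
P(benign | x) = 0.000039375 / 0.006843375 ≈ 0.006

0.006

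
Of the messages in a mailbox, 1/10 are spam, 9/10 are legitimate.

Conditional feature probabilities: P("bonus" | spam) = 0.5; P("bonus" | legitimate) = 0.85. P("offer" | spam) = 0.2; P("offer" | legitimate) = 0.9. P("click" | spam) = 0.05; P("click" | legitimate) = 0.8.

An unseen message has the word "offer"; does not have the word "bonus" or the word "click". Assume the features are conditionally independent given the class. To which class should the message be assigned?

legitimate

spam: 0.1 × (1−0.5) × 0.2 × (1−0.05) = 0.0095
legitimate: 0.9 × (1−0.85) × 0.9 × (1−0.8) = 0.0243
Highest score → legitimate.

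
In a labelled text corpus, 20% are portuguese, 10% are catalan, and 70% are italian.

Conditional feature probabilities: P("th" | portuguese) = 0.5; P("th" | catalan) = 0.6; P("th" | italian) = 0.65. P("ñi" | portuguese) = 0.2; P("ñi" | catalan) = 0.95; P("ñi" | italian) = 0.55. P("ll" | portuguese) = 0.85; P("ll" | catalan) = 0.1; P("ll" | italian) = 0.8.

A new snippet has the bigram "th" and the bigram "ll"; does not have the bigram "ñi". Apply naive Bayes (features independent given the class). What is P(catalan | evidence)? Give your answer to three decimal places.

portuguese: 0.2 × 0.5 × (1−0.2) × 0.85 = 0.068
catalan: 0.1 × 0.6 × (1−0.95) × 0.1 = 0.0003
italian: 0.7 × 0.65 × (1−0.55) × 0.8 = 0.1638
P(catalan | x) = 0.0003 / 0.2321 ≈ 0.001

0.001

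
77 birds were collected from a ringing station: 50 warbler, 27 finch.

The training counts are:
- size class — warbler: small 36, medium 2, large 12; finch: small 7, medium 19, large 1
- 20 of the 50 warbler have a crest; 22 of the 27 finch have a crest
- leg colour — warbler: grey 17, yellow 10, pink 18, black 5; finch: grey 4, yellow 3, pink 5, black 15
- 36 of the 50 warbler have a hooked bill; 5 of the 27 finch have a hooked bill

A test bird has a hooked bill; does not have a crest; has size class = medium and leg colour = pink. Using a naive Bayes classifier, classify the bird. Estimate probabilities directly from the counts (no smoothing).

warbler: (50/77) × (2/50) × (30/50) × (18/50) × (36/50) ≈ 0.00403948
finch: (27/77) × (19/27) × (5/27) × (5/27) × (5/27) ≈ 0.00156705
Highest score → warbler.

warbler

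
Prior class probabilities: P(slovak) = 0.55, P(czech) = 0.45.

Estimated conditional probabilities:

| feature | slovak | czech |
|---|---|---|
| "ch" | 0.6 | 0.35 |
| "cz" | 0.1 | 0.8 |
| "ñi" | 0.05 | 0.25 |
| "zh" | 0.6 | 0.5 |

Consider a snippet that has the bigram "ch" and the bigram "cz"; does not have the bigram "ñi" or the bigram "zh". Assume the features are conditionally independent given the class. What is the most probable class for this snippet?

czech

slovak: 0.55 × 0.6 × 0.1 × (1−0.05) × (1−0.6) = 0.01254
czech: 0.45 × 0.35 × 0.8 × (1−0.25) × (1−0.5) = 0.04725
Highest score → czech.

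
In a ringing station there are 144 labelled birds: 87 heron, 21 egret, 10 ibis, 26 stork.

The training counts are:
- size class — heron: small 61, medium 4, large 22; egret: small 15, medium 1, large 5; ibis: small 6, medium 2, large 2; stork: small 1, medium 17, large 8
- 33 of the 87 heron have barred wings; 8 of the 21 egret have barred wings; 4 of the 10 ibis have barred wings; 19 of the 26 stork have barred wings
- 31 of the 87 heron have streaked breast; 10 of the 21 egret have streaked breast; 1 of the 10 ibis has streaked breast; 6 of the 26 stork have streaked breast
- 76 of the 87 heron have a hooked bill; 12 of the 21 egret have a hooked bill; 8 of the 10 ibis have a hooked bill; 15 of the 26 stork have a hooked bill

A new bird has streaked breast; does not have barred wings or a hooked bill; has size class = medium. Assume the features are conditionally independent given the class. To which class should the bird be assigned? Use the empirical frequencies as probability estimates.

stork

heron: (87/144) × (4/87) × (54/87) × (31/87) × (11/87) ≈ 0.000776762
egret: (21/144) × (1/21) × (13/21) × (10/21) × (9/21) ≈ 0.000877335
ibis: (10/144) × (2/10) × (6/10) × (1/10) × (2/10) ≈ 0.000166667
stork: (26/144) × (17/26) × (7/26) × (6/26) × (11/26) ≈ 0.00310319
Highest score → stork.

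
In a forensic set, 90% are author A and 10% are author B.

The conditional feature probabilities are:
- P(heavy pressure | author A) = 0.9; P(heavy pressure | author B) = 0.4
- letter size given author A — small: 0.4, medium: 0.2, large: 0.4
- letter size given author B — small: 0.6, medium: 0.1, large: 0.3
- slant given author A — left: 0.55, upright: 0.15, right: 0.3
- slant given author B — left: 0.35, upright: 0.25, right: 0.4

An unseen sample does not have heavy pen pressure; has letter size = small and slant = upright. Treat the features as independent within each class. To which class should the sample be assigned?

author A: 0.9 × (1−0.9) × 0.4 × 0.15 = 0.0054
author B: 0.1 × (1−0.4) × 0.6 × 0.25 = 0.009
Highest score → author B.

author B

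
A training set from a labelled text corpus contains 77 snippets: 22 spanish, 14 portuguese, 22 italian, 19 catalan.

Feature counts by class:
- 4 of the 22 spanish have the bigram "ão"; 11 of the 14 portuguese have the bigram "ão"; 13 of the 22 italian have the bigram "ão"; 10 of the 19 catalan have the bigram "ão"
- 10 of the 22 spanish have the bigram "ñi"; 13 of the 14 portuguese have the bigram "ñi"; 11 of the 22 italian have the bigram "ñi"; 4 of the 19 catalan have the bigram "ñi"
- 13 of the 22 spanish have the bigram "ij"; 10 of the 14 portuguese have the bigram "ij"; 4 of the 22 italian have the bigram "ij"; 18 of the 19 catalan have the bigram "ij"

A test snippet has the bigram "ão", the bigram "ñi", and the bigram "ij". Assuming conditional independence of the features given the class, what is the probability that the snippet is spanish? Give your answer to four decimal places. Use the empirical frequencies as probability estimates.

spanish: (22/77) × (4/22) × (10/22) × (13/22) ≈ 0.013953
portuguese: (14/77) × (11/14) × (13/14) × (10/14) ≈ 0.0947522
italian: (22/77) × (13/22) × (11/22) × (4/22) ≈ 0.0153483
catalan: (19/77) × (10/19) × (4/19) × (18/19) ≈ 0.0259021
P(spanish | x) = 0.013953 / 0.1499556 ≈ 0.0930

0.0930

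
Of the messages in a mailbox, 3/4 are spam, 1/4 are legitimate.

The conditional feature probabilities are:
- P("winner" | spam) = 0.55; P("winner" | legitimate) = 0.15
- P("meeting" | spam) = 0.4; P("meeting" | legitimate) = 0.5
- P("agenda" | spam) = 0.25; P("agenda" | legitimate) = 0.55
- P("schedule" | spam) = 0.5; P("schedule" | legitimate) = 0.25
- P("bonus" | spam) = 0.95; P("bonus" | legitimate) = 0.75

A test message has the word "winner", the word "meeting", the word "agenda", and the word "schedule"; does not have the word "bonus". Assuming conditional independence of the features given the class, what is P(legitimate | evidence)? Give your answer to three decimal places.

0.385

spam: 0.75 × 0.55 × 0.4 × 0.25 × 0.5 × (1−0.95) = 0.00103125
legitimate: 0.25 × 0.15 × 0.5 × 0.55 × 0.25 × (1−0.75) = 0.00064453125
P(legitimate | x) = 0.00064453125 / 0.00167578125 ≈ 0.385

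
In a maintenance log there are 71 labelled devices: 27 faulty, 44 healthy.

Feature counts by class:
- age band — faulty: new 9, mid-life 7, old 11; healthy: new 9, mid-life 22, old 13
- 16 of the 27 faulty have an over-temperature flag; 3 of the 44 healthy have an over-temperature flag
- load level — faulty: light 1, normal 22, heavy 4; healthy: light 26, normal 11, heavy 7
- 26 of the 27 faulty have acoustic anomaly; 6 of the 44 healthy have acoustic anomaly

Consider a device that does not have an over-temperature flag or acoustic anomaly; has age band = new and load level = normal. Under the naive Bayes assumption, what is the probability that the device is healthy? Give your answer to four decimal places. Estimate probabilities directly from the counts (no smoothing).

0.9424

faulty: (27/71) × (9/27) × (11/27) × (22/27) × (1/27) ≈ 0.00155851
healthy: (44/71) × (9/44) × (41/44) × (11/44) × (38/44) ≈ 0.0255027
P(healthy | x) = 0.0255027 / 0.02706121 ≈ 0.9424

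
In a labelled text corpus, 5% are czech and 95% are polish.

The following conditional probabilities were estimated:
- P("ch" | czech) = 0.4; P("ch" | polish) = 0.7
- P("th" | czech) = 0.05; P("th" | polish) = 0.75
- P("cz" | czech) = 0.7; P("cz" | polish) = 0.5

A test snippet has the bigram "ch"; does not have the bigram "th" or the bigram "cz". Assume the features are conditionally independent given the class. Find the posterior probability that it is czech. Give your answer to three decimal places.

czech: 0.05 × 0.4 × (1−0.05) × (1−0.7) = 0.0057
polish: 0.95 × 0.7 × (1−0.75) × (1−0.5) = 0.083125
P(czech | x) = 0.0057 / 0.088825 ≈ 0.064

0.064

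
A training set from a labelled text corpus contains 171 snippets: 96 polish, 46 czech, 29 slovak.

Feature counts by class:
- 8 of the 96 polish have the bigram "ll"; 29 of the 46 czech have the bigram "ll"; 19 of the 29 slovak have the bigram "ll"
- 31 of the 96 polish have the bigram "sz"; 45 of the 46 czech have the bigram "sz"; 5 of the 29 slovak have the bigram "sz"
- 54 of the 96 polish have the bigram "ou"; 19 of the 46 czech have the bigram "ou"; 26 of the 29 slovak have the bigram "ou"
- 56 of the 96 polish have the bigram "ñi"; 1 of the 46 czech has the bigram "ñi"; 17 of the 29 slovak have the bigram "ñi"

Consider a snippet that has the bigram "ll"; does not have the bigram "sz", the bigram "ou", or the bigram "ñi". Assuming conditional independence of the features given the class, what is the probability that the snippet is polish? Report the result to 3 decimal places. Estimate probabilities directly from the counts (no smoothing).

0.488

polish: (96/171) × (8/96) × (65/96) × (42/96) × (40/96) ≈ 0.00577435
czech: (46/171) × (29/46) × (1/46) × (27/46) × (45/46) ≈ 0.00211692
slovak: (29/171) × (19/29) × (24/29) × (3/29) × (12/29) ≈ 0.0039362
P(polish | x) = 0.00577435 / 0.01182747 ≈ 0.488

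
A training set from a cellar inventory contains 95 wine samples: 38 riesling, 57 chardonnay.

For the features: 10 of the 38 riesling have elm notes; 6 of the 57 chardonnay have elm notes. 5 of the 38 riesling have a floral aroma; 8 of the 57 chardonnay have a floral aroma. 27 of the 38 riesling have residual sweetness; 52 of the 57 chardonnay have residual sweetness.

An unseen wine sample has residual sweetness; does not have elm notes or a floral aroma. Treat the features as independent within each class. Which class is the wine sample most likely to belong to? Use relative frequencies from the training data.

riesling: (38/95) × (28/38) × (33/38) × (27/38) ≈ 0.181863
chardonnay: (57/95) × (51/57) × (49/57) × (52/57) ≈ 0.421014
Highest score → chardonnay.

chardonnay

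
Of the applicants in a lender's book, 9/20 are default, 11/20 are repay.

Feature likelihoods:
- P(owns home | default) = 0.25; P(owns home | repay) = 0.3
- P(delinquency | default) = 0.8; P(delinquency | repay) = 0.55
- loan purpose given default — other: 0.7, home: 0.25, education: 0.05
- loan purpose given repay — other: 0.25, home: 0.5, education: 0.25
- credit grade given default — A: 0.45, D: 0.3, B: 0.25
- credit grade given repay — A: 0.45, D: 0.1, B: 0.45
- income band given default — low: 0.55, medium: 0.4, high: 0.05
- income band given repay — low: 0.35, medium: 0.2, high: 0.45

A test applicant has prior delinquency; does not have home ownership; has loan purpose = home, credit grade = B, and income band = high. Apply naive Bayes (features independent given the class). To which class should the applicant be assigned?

repay

default: 0.45 × (1−0.25) × 0.8 × 0.25 × 0.25 × 0.05 = 0.00084375
repay: 0.55 × (1−0.3) × 0.55 × 0.5 × 0.45 × 0.45 = 0.0214396875
Highest score → repay.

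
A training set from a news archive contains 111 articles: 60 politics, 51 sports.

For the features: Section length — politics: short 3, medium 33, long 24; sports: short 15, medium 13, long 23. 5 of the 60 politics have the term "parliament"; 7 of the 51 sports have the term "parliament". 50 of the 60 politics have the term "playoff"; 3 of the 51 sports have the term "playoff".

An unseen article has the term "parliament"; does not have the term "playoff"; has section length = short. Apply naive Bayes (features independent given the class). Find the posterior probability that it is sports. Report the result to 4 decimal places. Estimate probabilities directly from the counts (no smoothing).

politics: (60/111) × (3/60) × (5/60) × (10/60) ≈ 0.000375375
sports: (51/111) × (15/51) × (7/51) × (48/51) ≈ 0.0174569
P(sports | x) = 0.0174569 / 0.017832275 ≈ 0.9789

0.9789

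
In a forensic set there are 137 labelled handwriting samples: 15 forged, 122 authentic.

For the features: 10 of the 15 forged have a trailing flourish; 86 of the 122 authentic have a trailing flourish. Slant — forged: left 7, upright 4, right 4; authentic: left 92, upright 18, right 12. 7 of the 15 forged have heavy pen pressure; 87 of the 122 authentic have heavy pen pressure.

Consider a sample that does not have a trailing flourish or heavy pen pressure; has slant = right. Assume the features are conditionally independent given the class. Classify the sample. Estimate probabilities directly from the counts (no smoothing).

forged: (15/137) × (5/15) × (4/15) × (8/15) ≈ 0.00519059
authentic: (122/137) × (36/122) × (12/122) × (35/122) ≈ 0.00741501
Highest score → authentic.

authentic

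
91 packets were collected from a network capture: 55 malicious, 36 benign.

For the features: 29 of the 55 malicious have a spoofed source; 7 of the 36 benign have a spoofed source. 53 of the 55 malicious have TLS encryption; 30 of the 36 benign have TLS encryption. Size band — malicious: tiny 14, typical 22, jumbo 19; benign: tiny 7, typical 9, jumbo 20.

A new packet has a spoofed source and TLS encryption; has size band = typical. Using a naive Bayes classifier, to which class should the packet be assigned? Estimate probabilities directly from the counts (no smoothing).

malicious: (55/91) × (29/55) × (53/55) × (22/55) ≈ 0.122837
benign: (36/91) × (7/36) × (30/36) × (9/36) ≈ 0.0160256
Highest score → malicious.

malicious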